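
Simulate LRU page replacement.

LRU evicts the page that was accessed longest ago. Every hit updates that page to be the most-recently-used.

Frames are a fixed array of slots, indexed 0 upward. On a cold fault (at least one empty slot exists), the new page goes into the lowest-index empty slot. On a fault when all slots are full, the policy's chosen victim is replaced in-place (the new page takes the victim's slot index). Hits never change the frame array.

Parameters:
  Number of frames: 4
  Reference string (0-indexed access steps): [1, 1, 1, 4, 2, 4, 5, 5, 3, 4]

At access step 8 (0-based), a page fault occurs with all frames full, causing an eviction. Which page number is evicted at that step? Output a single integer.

Step 0: ref 1 -> FAULT, frames=[1,-,-,-]
Step 1: ref 1 -> HIT, frames=[1,-,-,-]
Step 2: ref 1 -> HIT, frames=[1,-,-,-]
Step 3: ref 4 -> FAULT, frames=[1,4,-,-]
Step 4: ref 2 -> FAULT, frames=[1,4,2,-]
Step 5: ref 4 -> HIT, frames=[1,4,2,-]
Step 6: ref 5 -> FAULT, frames=[1,4,2,5]
Step 7: ref 5 -> HIT, frames=[1,4,2,5]
Step 8: ref 3 -> FAULT, evict 1, frames=[3,4,2,5]
At step 8: evicted page 1

Answer: 1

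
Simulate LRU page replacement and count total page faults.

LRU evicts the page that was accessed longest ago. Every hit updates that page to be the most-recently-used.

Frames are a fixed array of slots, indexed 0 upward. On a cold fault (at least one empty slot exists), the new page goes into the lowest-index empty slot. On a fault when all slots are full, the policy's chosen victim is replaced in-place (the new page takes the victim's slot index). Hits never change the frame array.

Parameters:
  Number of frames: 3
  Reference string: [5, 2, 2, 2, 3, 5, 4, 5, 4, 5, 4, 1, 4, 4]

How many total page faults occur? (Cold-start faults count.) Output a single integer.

Step 0: ref 5 → FAULT, frames=[5,-,-]
Step 1: ref 2 → FAULT, frames=[5,2,-]
Step 2: ref 2 → HIT, frames=[5,2,-]
Step 3: ref 2 → HIT, frames=[5,2,-]
Step 4: ref 3 → FAULT, frames=[5,2,3]
Step 5: ref 5 → HIT, frames=[5,2,3]
Step 6: ref 4 → FAULT (evict 2), frames=[5,4,3]
Step 7: ref 5 → HIT, frames=[5,4,3]
Step 8: ref 4 → HIT, frames=[5,4,3]
Step 9: ref 5 → HIT, frames=[5,4,3]
Step 10: ref 4 → HIT, frames=[5,4,3]
Step 11: ref 1 → FAULT (evict 3), frames=[5,4,1]
Step 12: ref 4 → HIT, frames=[5,4,1]
Step 13: ref 4 → HIT, frames=[5,4,1]
Total faults: 5

Answer: 5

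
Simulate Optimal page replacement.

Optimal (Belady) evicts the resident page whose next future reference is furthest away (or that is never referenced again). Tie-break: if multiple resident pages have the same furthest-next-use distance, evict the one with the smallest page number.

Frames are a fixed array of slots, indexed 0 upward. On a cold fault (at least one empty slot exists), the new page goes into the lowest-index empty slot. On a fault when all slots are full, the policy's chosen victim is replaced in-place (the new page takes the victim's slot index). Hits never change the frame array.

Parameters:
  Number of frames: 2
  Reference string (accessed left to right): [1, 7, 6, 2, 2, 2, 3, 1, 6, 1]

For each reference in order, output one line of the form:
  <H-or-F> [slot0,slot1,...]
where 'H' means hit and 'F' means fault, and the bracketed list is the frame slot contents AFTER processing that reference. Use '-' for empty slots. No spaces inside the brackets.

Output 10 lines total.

F [1,-]
F [1,7]
F [1,6]
F [1,2]
H [1,2]
H [1,2]
F [1,3]
H [1,3]
F [1,6]
H [1,6]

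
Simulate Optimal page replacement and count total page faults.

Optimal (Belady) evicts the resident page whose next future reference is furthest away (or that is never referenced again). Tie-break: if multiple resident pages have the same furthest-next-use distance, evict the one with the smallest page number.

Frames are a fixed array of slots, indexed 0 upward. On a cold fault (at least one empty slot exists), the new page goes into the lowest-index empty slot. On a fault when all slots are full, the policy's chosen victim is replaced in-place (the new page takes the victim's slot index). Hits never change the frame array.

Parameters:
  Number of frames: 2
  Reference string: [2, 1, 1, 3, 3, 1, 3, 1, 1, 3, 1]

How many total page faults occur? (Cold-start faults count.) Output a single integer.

Answer: 3

Derivation:
Step 0: ref 2 → FAULT, frames=[2,-]
Step 1: ref 1 → FAULT, frames=[2,1]
Step 2: ref 1 → HIT, frames=[2,1]
Step 3: ref 3 → FAULT (evict 2), frames=[3,1]
Step 4: ref 3 → HIT, frames=[3,1]
Step 5: ref 1 → HIT, frames=[3,1]
Step 6: ref 3 → HIT, frames=[3,1]
Step 7: ref 1 → HIT, frames=[3,1]
Step 8: ref 1 → HIT, frames=[3,1]
Step 9: ref 3 → HIT, frames=[3,1]
Step 10: ref 1 → HIT, frames=[3,1]
Total faults: 3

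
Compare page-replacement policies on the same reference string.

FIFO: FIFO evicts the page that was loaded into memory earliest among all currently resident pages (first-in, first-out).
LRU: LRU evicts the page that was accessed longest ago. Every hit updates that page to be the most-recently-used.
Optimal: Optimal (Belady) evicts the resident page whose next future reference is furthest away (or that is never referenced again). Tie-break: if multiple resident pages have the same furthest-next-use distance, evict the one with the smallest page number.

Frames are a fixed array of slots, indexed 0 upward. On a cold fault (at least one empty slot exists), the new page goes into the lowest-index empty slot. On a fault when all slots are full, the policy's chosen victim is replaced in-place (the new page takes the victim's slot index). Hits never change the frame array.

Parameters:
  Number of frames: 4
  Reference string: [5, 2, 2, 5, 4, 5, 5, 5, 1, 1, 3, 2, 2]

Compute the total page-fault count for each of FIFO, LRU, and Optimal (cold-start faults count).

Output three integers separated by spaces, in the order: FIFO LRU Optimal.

Answer: 5 6 5

Derivation:
--- FIFO ---
  step 0: ref 5 -> FAULT, frames=[5,-,-,-] (faults so far: 1)
  step 1: ref 2 -> FAULT, frames=[5,2,-,-] (faults so far: 2)
  step 2: ref 2 -> HIT, frames=[5,2,-,-] (faults so far: 2)
  step 3: ref 5 -> HIT, frames=[5,2,-,-] (faults so far: 2)
  step 4: ref 4 -> FAULT, frames=[5,2,4,-] (faults so far: 3)
  step 5: ref 5 -> HIT, frames=[5,2,4,-] (faults so far: 3)
  step 6: ref 5 -> HIT, frames=[5,2,4,-] (faults so far: 3)
  step 7: ref 5 -> HIT, frames=[5,2,4,-] (faults so far: 3)
  step 8: ref 1 -> FAULT, frames=[5,2,4,1] (faults so far: 4)
  step 9: ref 1 -> HIT, frames=[5,2,4,1] (faults so far: 4)
  step 10: ref 3 -> FAULT, evict 5, frames=[3,2,4,1] (faults so far: 5)
  step 11: ref 2 -> HIT, frames=[3,2,4,1] (faults so far: 5)
  step 12: ref 2 -> HIT, frames=[3,2,4,1] (faults so far: 5)
  FIFO total faults: 5
--- LRU ---
  step 0: ref 5 -> FAULT, frames=[5,-,-,-] (faults so far: 1)
  step 1: ref 2 -> FAULT, frames=[5,2,-,-] (faults so far: 2)
  step 2: ref 2 -> HIT, frames=[5,2,-,-] (faults so far: 2)
  step 3: ref 5 -> HIT, frames=[5,2,-,-] (faults so far: 2)
  step 4: ref 4 -> FAULT, frames=[5,2,4,-] (faults so far: 3)
  step 5: ref 5 -> HIT, frames=[5,2,4,-] (faults so far: 3)
  step 6: ref 5 -> HIT, frames=[5,2,4,-] (faults so far: 3)
  step 7: ref 5 -> HIT, frames=[5,2,4,-] (faults so far: 3)
  step 8: ref 1 -> FAULT, frames=[5,2,4,1] (faults so far: 4)
  step 9: ref 1 -> HIT, frames=[5,2,4,1] (faults so far: 4)
  step 10: ref 3 -> FAULT, evict 2, frames=[5,3,4,1] (faults so far: 5)
  step 11: ref 2 -> FAULT, evict 4, frames=[5,3,2,1] (faults so far: 6)
  step 12: ref 2 -> HIT, frames=[5,3,2,1] (faults so far: 6)
  LRU total faults: 6
--- Optimal ---
  step 0: ref 5 -> FAULT, frames=[5,-,-,-] (faults so far: 1)
  step 1: ref 2 -> FAULT, frames=[5,2,-,-] (faults so far: 2)
  step 2: ref 2 -> HIT, frames=[5,2,-,-] (faults so far: 2)
  step 3: ref 5 -> HIT, frames=[5,2,-,-] (faults so far: 2)
  step 4: ref 4 -> FAULT, frames=[5,2,4,-] (faults so far: 3)
  step 5: ref 5 -> HIT, frames=[5,2,4,-] (faults so far: 3)
  step 6: ref 5 -> HIT, frames=[5,2,4,-] (faults so far: 3)
  step 7: ref 5 -> HIT, frames=[5,2,4,-] (faults so far: 3)
  step 8: ref 1 -> FAULT, frames=[5,2,4,1] (faults so far: 4)
  step 9: ref 1 -> HIT, frames=[5,2,4,1] (faults so far: 4)
  step 10: ref 3 -> FAULT, evict 1, frames=[5,2,4,3] (faults so far: 5)
  step 11: ref 2 -> HIT, frames=[5,2,4,3] (faults so far: 5)
  step 12: ref 2 -> HIT, frames=[5,2,4,3] (faults so far: 5)
  Optimal total faults: 5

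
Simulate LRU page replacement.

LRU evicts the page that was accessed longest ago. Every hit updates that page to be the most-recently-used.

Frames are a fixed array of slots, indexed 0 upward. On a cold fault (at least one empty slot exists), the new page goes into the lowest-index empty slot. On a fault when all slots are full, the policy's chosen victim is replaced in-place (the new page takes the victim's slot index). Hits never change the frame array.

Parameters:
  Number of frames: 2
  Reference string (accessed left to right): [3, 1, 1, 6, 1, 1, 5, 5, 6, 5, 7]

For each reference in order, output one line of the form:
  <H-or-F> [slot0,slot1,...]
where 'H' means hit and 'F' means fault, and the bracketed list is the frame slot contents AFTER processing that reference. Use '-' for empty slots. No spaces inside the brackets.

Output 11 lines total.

F [3,-]
F [3,1]
H [3,1]
F [6,1]
H [6,1]
H [6,1]
F [5,1]
H [5,1]
F [5,6]
H [5,6]
F [5,7]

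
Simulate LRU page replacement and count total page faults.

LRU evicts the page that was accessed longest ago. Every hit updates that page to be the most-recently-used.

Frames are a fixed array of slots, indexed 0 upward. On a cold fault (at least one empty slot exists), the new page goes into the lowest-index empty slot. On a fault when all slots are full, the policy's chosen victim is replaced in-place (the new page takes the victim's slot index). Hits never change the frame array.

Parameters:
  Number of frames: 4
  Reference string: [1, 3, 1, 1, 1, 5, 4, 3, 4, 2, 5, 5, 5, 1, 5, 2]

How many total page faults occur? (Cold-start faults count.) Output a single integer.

Answer: 6

Derivation:
Step 0: ref 1 → FAULT, frames=[1,-,-,-]
Step 1: ref 3 → FAULT, frames=[1,3,-,-]
Step 2: ref 1 → HIT, frames=[1,3,-,-]
Step 3: ref 1 → HIT, frames=[1,3,-,-]
Step 4: ref 1 → HIT, frames=[1,3,-,-]
Step 5: ref 5 → FAULT, frames=[1,3,5,-]
Step 6: ref 4 → FAULT, frames=[1,3,5,4]
Step 7: ref 3 → HIT, frames=[1,3,5,4]
Step 8: ref 4 → HIT, frames=[1,3,5,4]
Step 9: ref 2 → FAULT (evict 1), frames=[2,3,5,4]
Step 10: ref 5 → HIT, frames=[2,3,5,4]
Step 11: ref 5 → HIT, frames=[2,3,5,4]
Step 12: ref 5 → HIT, frames=[2,3,5,4]
Step 13: ref 1 → FAULT (evict 3), frames=[2,1,5,4]
Step 14: ref 5 → HIT, frames=[2,1,5,4]
Step 15: ref 2 → HIT, frames=[2,1,5,4]
Total faults: 6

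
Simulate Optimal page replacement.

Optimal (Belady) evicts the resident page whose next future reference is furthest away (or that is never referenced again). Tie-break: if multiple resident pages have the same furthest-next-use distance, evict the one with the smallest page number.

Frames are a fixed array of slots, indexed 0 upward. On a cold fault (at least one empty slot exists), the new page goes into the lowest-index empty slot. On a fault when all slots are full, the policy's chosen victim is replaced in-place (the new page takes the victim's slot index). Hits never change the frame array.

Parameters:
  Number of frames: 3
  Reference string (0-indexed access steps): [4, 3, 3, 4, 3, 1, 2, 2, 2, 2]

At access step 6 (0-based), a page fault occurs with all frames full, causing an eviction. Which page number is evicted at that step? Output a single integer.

Answer: 1

Derivation:
Step 0: ref 4 -> FAULT, frames=[4,-,-]
Step 1: ref 3 -> FAULT, frames=[4,3,-]
Step 2: ref 3 -> HIT, frames=[4,3,-]
Step 3: ref 4 -> HIT, frames=[4,3,-]
Step 4: ref 3 -> HIT, frames=[4,3,-]
Step 5: ref 1 -> FAULT, frames=[4,3,1]
Step 6: ref 2 -> FAULT, evict 1, frames=[4,3,2]
At step 6: evicted page 1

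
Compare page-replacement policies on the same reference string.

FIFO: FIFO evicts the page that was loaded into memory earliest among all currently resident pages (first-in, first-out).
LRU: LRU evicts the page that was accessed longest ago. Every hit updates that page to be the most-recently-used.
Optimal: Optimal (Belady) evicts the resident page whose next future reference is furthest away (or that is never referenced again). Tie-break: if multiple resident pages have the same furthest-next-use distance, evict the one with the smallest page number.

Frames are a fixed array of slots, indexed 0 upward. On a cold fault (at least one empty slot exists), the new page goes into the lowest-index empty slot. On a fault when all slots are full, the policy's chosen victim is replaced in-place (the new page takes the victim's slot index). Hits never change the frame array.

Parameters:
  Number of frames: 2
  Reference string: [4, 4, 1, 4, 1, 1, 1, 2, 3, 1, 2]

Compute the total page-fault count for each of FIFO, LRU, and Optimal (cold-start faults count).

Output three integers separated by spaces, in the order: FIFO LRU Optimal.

Answer: 6 6 5

Derivation:
--- FIFO ---
  step 0: ref 4 -> FAULT, frames=[4,-] (faults so far: 1)
  step 1: ref 4 -> HIT, frames=[4,-] (faults so far: 1)
  step 2: ref 1 -> FAULT, frames=[4,1] (faults so far: 2)
  step 3: ref 4 -> HIT, frames=[4,1] (faults so far: 2)
  step 4: ref 1 -> HIT, frames=[4,1] (faults so far: 2)
  step 5: ref 1 -> HIT, frames=[4,1] (faults so far: 2)
  step 6: ref 1 -> HIT, frames=[4,1] (faults so far: 2)
  step 7: ref 2 -> FAULT, evict 4, frames=[2,1] (faults so far: 3)
  step 8: ref 3 -> FAULT, evict 1, frames=[2,3] (faults so far: 4)
  step 9: ref 1 -> FAULT, evict 2, frames=[1,3] (faults so far: 5)
  step 10: ref 2 -> FAULT, evict 3, frames=[1,2] (faults so far: 6)
  FIFO total faults: 6
--- LRU ---
  step 0: ref 4 -> FAULT, frames=[4,-] (faults so far: 1)
  step 1: ref 4 -> HIT, frames=[4,-] (faults so far: 1)
  step 2: ref 1 -> FAULT, frames=[4,1] (faults so far: 2)
  step 3: ref 4 -> HIT, frames=[4,1] (faults so far: 2)
  step 4: ref 1 -> HIT, frames=[4,1] (faults so far: 2)
  step 5: ref 1 -> HIT, frames=[4,1] (faults so far: 2)
  step 6: ref 1 -> HIT, frames=[4,1] (faults so far: 2)
  step 7: ref 2 -> FAULT, evict 4, frames=[2,1] (faults so far: 3)
  step 8: ref 3 -> FAULT, evict 1, frames=[2,3] (faults so far: 4)
  step 9: ref 1 -> FAULT, evict 2, frames=[1,3] (faults so far: 5)
  step 10: ref 2 -> FAULT, evict 3, frames=[1,2] (faults so far: 6)
  LRU total faults: 6
--- Optimal ---
  step 0: ref 4 -> FAULT, frames=[4,-] (faults so far: 1)
  step 1: ref 4 -> HIT, frames=[4,-] (faults so far: 1)
  step 2: ref 1 -> FAULT, frames=[4,1] (faults so far: 2)
  step 3: ref 4 -> HIT, frames=[4,1] (faults so far: 2)
  step 4: ref 1 -> HIT, frames=[4,1] (faults so far: 2)
  step 5: ref 1 -> HIT, frames=[4,1] (faults so far: 2)
  step 6: ref 1 -> HIT, frames=[4,1] (faults so far: 2)
  step 7: ref 2 -> FAULT, evict 4, frames=[2,1] (faults so far: 3)
  step 8: ref 3 -> FAULT, evict 2, frames=[3,1] (faults so far: 4)
  step 9: ref 1 -> HIT, frames=[3,1] (faults so far: 4)
  step 10: ref 2 -> FAULT, evict 1, frames=[3,2] (faults so far: 5)
  Optimal total faults: 5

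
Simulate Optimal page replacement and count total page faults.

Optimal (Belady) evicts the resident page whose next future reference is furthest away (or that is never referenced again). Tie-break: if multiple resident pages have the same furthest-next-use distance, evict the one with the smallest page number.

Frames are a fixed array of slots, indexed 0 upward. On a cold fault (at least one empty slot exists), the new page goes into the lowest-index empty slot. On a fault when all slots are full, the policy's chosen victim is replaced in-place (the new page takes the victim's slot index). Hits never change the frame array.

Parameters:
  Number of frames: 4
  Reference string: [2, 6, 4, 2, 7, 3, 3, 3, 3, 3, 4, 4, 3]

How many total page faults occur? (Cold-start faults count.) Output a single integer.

Answer: 5

Derivation:
Step 0: ref 2 → FAULT, frames=[2,-,-,-]
Step 1: ref 6 → FAULT, frames=[2,6,-,-]
Step 2: ref 4 → FAULT, frames=[2,6,4,-]
Step 3: ref 2 → HIT, frames=[2,6,4,-]
Step 4: ref 7 → FAULT, frames=[2,6,4,7]
Step 5: ref 3 → FAULT (evict 2), frames=[3,6,4,7]
Step 6: ref 3 → HIT, frames=[3,6,4,7]
Step 7: ref 3 → HIT, frames=[3,6,4,7]
Step 8: ref 3 → HIT, frames=[3,6,4,7]
Step 9: ref 3 → HIT, frames=[3,6,4,7]
Step 10: ref 4 → HIT, frames=[3,6,4,7]
Step 11: ref 4 → HIT, frames=[3,6,4,7]
Step 12: ref 3 → HIT, frames=[3,6,4,7]
Total faults: 5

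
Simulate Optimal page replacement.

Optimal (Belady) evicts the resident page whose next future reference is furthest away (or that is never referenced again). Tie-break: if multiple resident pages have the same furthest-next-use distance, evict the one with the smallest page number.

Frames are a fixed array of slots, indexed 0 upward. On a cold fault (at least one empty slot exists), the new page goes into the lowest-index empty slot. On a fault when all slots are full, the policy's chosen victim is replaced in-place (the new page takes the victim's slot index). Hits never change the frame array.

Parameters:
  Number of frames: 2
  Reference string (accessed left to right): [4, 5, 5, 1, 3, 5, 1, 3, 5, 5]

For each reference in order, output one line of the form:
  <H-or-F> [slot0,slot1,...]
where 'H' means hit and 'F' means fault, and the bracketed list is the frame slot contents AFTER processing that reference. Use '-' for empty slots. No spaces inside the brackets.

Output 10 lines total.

F [4,-]
F [4,5]
H [4,5]
F [1,5]
F [3,5]
H [3,5]
F [3,1]
H [3,1]
F [3,5]
H [3,5]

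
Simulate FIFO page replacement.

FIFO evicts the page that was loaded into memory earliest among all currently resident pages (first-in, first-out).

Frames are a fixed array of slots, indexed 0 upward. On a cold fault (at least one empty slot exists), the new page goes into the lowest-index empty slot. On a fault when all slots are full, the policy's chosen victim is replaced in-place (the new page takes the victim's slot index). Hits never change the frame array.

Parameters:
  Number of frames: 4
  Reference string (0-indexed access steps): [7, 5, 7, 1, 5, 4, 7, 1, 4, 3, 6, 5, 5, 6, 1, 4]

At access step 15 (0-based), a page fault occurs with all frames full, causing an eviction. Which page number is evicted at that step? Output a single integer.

Answer: 3

Derivation:
Step 0: ref 7 -> FAULT, frames=[7,-,-,-]
Step 1: ref 5 -> FAULT, frames=[7,5,-,-]
Step 2: ref 7 -> HIT, frames=[7,5,-,-]
Step 3: ref 1 -> FAULT, frames=[7,5,1,-]
Step 4: ref 5 -> HIT, frames=[7,5,1,-]
Step 5: ref 4 -> FAULT, frames=[7,5,1,4]
Step 6: ref 7 -> HIT, frames=[7,5,1,4]
Step 7: ref 1 -> HIT, frames=[7,5,1,4]
Step 8: ref 4 -> HIT, frames=[7,5,1,4]
Step 9: ref 3 -> FAULT, evict 7, frames=[3,5,1,4]
Step 10: ref 6 -> FAULT, evict 5, frames=[3,6,1,4]
Step 11: ref 5 -> FAULT, evict 1, frames=[3,6,5,4]
Step 12: ref 5 -> HIT, frames=[3,6,5,4]
Step 13: ref 6 -> HIT, frames=[3,6,5,4]
Step 14: ref 1 -> FAULT, evict 4, frames=[3,6,5,1]
Step 15: ref 4 -> FAULT, evict 3, frames=[4,6,5,1]
At step 15: evicted page 3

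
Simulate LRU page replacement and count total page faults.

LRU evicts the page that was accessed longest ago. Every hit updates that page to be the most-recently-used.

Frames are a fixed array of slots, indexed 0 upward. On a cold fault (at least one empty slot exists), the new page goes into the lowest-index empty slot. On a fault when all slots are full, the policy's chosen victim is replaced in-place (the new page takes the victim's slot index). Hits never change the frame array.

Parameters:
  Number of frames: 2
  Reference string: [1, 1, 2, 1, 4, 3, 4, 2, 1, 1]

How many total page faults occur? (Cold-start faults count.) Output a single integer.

Answer: 6

Derivation:
Step 0: ref 1 → FAULT, frames=[1,-]
Step 1: ref 1 → HIT, frames=[1,-]
Step 2: ref 2 → FAULT, frames=[1,2]
Step 3: ref 1 → HIT, frames=[1,2]
Step 4: ref 4 → FAULT (evict 2), frames=[1,4]
Step 5: ref 3 → FAULT (evict 1), frames=[3,4]
Step 6: ref 4 → HIT, frames=[3,4]
Step 7: ref 2 → FAULT (evict 3), frames=[2,4]
Step 8: ref 1 → FAULT (evict 4), frames=[2,1]
Step 9: ref 1 → HIT, frames=[2,1]
Total faults: 6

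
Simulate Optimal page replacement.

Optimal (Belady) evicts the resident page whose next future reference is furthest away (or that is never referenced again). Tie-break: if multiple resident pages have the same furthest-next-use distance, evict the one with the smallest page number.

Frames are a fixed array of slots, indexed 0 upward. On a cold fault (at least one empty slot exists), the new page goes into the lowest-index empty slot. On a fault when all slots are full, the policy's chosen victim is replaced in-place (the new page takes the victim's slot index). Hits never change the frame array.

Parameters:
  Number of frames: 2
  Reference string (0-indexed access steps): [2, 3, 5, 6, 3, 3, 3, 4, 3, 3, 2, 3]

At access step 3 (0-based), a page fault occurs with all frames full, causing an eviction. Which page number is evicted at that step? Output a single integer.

Answer: 5

Derivation:
Step 0: ref 2 -> FAULT, frames=[2,-]
Step 1: ref 3 -> FAULT, frames=[2,3]
Step 2: ref 5 -> FAULT, evict 2, frames=[5,3]
Step 3: ref 6 -> FAULT, evict 5, frames=[6,3]
At step 3: evicted page 5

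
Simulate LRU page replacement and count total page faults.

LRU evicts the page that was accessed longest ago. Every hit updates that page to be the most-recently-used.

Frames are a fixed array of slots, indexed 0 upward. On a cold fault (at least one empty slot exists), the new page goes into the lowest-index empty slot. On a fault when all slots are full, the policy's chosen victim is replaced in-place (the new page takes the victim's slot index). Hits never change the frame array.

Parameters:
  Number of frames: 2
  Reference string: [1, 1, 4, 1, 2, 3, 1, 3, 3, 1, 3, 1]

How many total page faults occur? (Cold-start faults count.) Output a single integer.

Step 0: ref 1 → FAULT, frames=[1,-]
Step 1: ref 1 → HIT, frames=[1,-]
Step 2: ref 4 → FAULT, frames=[1,4]
Step 3: ref 1 → HIT, frames=[1,4]
Step 4: ref 2 → FAULT (evict 4), frames=[1,2]
Step 5: ref 3 → FAULT (evict 1), frames=[3,2]
Step 6: ref 1 → FAULT (evict 2), frames=[3,1]
Step 7: ref 3 → HIT, frames=[3,1]
Step 8: ref 3 → HIT, frames=[3,1]
Step 9: ref 1 → HIT, frames=[3,1]
Step 10: ref 3 → HIT, frames=[3,1]
Step 11: ref 1 → HIT, frames=[3,1]
Total faults: 5

Answer: 5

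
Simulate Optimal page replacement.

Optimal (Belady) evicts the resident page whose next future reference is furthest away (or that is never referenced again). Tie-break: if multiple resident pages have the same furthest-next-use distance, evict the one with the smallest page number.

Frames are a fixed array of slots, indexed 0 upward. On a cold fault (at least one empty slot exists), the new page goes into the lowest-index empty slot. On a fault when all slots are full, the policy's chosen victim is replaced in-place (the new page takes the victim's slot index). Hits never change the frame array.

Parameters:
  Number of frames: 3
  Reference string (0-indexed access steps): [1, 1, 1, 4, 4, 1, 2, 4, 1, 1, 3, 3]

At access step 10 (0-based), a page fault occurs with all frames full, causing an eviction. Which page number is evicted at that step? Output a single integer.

Answer: 1

Derivation:
Step 0: ref 1 -> FAULT, frames=[1,-,-]
Step 1: ref 1 -> HIT, frames=[1,-,-]
Step 2: ref 1 -> HIT, frames=[1,-,-]
Step 3: ref 4 -> FAULT, frames=[1,4,-]
Step 4: ref 4 -> HIT, frames=[1,4,-]
Step 5: ref 1 -> HIT, frames=[1,4,-]
Step 6: ref 2 -> FAULT, frames=[1,4,2]
Step 7: ref 4 -> HIT, frames=[1,4,2]
Step 8: ref 1 -> HIT, frames=[1,4,2]
Step 9: ref 1 -> HIT, frames=[1,4,2]
Step 10: ref 3 -> FAULT, evict 1, frames=[3,4,2]
At step 10: evicted page 1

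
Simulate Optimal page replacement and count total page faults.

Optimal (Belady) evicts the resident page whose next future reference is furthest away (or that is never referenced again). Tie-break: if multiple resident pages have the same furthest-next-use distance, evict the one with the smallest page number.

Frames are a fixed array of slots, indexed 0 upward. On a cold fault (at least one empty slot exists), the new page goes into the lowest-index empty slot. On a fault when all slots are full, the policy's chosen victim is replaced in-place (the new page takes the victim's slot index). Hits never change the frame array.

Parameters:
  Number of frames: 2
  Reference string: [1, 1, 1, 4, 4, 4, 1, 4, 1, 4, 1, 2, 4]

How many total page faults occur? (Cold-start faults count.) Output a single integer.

Step 0: ref 1 → FAULT, frames=[1,-]
Step 1: ref 1 → HIT, frames=[1,-]
Step 2: ref 1 → HIT, frames=[1,-]
Step 3: ref 4 → FAULT, frames=[1,4]
Step 4: ref 4 → HIT, frames=[1,4]
Step 5: ref 4 → HIT, frames=[1,4]
Step 6: ref 1 → HIT, frames=[1,4]
Step 7: ref 4 → HIT, frames=[1,4]
Step 8: ref 1 → HIT, frames=[1,4]
Step 9: ref 4 → HIT, frames=[1,4]
Step 10: ref 1 → HIT, frames=[1,4]
Step 11: ref 2 → FAULT (evict 1), frames=[2,4]
Step 12: ref 4 → HIT, frames=[2,4]
Total faults: 3

Answer: 3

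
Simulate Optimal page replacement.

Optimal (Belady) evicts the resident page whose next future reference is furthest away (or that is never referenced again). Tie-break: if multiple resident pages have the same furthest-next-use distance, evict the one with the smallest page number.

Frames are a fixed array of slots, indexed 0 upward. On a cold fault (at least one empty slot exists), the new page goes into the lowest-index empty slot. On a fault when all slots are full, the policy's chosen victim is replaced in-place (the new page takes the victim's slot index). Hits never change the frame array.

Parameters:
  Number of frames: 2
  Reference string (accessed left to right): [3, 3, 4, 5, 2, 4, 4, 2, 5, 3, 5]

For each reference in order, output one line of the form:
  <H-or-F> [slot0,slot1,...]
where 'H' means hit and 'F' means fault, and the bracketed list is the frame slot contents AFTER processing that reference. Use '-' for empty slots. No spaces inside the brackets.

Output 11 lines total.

F [3,-]
H [3,-]
F [3,4]
F [5,4]
F [2,4]
H [2,4]
H [2,4]
H [2,4]
F [5,4]
F [5,3]
H [5,3]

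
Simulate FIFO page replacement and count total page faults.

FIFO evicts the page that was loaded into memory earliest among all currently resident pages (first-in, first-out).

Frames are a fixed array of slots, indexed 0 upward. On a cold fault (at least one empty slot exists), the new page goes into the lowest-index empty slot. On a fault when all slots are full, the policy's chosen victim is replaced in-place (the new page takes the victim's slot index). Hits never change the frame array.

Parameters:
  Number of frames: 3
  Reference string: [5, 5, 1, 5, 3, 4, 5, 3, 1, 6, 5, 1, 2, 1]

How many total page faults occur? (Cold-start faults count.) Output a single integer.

Step 0: ref 5 → FAULT, frames=[5,-,-]
Step 1: ref 5 → HIT, frames=[5,-,-]
Step 2: ref 1 → FAULT, frames=[5,1,-]
Step 3: ref 5 → HIT, frames=[5,1,-]
Step 4: ref 3 → FAULT, frames=[5,1,3]
Step 5: ref 4 → FAULT (evict 5), frames=[4,1,3]
Step 6: ref 5 → FAULT (evict 1), frames=[4,5,3]
Step 7: ref 3 → HIT, frames=[4,5,3]
Step 8: ref 1 → FAULT (evict 3), frames=[4,5,1]
Step 9: ref 6 → FAULT (evict 4), frames=[6,5,1]
Step 10: ref 5 → HIT, frames=[6,5,1]
Step 11: ref 1 → HIT, frames=[6,5,1]
Step 12: ref 2 → FAULT (evict 5), frames=[6,2,1]
Step 13: ref 1 → HIT, frames=[6,2,1]
Total faults: 8

Answer: 8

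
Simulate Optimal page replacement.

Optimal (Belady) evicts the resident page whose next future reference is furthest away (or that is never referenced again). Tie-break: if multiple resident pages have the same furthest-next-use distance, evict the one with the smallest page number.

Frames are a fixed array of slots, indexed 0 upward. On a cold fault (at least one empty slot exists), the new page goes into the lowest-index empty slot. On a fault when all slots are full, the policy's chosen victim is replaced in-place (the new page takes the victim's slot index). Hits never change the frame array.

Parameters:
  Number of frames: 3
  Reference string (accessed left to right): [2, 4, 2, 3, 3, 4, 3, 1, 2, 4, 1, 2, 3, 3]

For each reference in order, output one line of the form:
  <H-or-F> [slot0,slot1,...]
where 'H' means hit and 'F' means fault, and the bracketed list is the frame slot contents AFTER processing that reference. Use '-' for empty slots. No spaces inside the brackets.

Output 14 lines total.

F [2,-,-]
F [2,4,-]
H [2,4,-]
F [2,4,3]
H [2,4,3]
H [2,4,3]
H [2,4,3]
F [2,4,1]
H [2,4,1]
H [2,4,1]
H [2,4,1]
H [2,4,1]
F [2,4,3]
H [2,4,3]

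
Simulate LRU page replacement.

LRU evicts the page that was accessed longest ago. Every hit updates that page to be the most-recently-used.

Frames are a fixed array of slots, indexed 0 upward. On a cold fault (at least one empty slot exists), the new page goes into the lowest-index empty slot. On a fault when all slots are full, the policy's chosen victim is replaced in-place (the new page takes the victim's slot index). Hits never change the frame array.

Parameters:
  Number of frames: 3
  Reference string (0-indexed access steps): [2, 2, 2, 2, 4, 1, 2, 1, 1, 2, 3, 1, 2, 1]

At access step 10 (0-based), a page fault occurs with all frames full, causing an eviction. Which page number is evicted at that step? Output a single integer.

Step 0: ref 2 -> FAULT, frames=[2,-,-]
Step 1: ref 2 -> HIT, frames=[2,-,-]
Step 2: ref 2 -> HIT, frames=[2,-,-]
Step 3: ref 2 -> HIT, frames=[2,-,-]
Step 4: ref 4 -> FAULT, frames=[2,4,-]
Step 5: ref 1 -> FAULT, frames=[2,4,1]
Step 6: ref 2 -> HIT, frames=[2,4,1]
Step 7: ref 1 -> HIT, frames=[2,4,1]
Step 8: ref 1 -> HIT, frames=[2,4,1]
Step 9: ref 2 -> HIT, frames=[2,4,1]
Step 10: ref 3 -> FAULT, evict 4, frames=[2,3,1]
At step 10: evicted page 4

Answer: 4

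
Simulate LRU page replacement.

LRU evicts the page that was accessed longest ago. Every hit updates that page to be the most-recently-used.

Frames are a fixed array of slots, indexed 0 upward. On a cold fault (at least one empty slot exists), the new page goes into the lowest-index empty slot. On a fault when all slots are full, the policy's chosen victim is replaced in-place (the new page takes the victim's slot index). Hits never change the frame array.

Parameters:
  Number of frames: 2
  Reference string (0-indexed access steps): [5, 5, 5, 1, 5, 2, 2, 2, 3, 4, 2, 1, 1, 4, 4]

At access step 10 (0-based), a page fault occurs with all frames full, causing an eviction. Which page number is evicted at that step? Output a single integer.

Step 0: ref 5 -> FAULT, frames=[5,-]
Step 1: ref 5 -> HIT, frames=[5,-]
Step 2: ref 5 -> HIT, frames=[5,-]
Step 3: ref 1 -> FAULT, frames=[5,1]
Step 4: ref 5 -> HIT, frames=[5,1]
Step 5: ref 2 -> FAULT, evict 1, frames=[5,2]
Step 6: ref 2 -> HIT, frames=[5,2]
Step 7: ref 2 -> HIT, frames=[5,2]
Step 8: ref 3 -> FAULT, evict 5, frames=[3,2]
Step 9: ref 4 -> FAULT, evict 2, frames=[3,4]
Step 10: ref 2 -> FAULT, evict 3, frames=[2,4]
At step 10: evicted page 3

Answer: 3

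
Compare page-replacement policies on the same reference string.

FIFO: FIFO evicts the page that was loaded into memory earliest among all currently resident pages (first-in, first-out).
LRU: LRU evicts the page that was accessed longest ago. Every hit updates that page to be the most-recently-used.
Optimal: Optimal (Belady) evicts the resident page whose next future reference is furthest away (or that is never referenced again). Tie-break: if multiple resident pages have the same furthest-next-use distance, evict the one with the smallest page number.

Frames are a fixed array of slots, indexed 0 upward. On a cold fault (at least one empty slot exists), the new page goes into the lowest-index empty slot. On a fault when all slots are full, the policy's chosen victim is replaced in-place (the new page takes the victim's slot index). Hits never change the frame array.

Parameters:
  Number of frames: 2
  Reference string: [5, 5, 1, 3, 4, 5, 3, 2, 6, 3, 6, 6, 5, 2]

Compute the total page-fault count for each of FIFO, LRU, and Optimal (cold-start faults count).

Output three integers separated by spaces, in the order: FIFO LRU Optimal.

Answer: 11 11 9

Derivation:
--- FIFO ---
  step 0: ref 5 -> FAULT, frames=[5,-] (faults so far: 1)
  step 1: ref 5 -> HIT, frames=[5,-] (faults so far: 1)
  step 2: ref 1 -> FAULT, frames=[5,1] (faults so far: 2)
  step 3: ref 3 -> FAULT, evict 5, frames=[3,1] (faults so far: 3)
  step 4: ref 4 -> FAULT, evict 1, frames=[3,4] (faults so far: 4)
  step 5: ref 5 -> FAULT, evict 3, frames=[5,4] (faults so far: 5)
  step 6: ref 3 -> FAULT, evict 4, frames=[5,3] (faults so far: 6)
  step 7: ref 2 -> FAULT, evict 5, frames=[2,3] (faults so far: 7)
  step 8: ref 6 -> FAULT, evict 3, frames=[2,6] (faults so far: 8)
  step 9: ref 3 -> FAULT, evict 2, frames=[3,6] (faults so far: 9)
  step 10: ref 6 -> HIT, frames=[3,6] (faults so far: 9)
  step 11: ref 6 -> HIT, frames=[3,6] (faults so far: 9)
  step 12: ref 5 -> FAULT, evict 6, frames=[3,5] (faults so far: 10)
  step 13: ref 2 -> FAULT, evict 3, frames=[2,5] (faults so far: 11)
  FIFO total faults: 11
--- LRU ---
  step 0: ref 5 -> FAULT, frames=[5,-] (faults so far: 1)
  step 1: ref 5 -> HIT, frames=[5,-] (faults so far: 1)
  step 2: ref 1 -> FAULT, frames=[5,1] (faults so far: 2)
  step 3: ref 3 -> FAULT, evict 5, frames=[3,1] (faults so far: 3)
  step 4: ref 4 -> FAULT, evict 1, frames=[3,4] (faults so far: 4)
  step 5: ref 5 -> FAULT, evict 3, frames=[5,4] (faults so far: 5)
  step 6: ref 3 -> FAULT, evict 4, frames=[5,3] (faults so far: 6)
  step 7: ref 2 -> FAULT, evict 5, frames=[2,3] (faults so far: 7)
  step 8: ref 6 -> FAULT, evict 3, frames=[2,6] (faults so far: 8)
  step 9: ref 3 -> FAULT, evict 2, frames=[3,6] (faults so far: 9)
  step 10: ref 6 -> HIT, frames=[3,6] (faults so far: 9)
  step 11: ref 6 -> HIT, frames=[3,6] (faults so far: 9)
  step 12: ref 5 -> FAULT, evict 3, frames=[5,6] (faults so far: 10)
  step 13: ref 2 -> FAULT, evict 6, frames=[5,2] (faults so far: 11)
  LRU total faults: 11
--- Optimal ---
  step 0: ref 5 -> FAULT, frames=[5,-] (faults so far: 1)
  step 1: ref 5 -> HIT, frames=[5,-] (faults so far: 1)
  step 2: ref 1 -> FAULT, frames=[5,1] (faults so far: 2)
  step 3: ref 3 -> FAULT, evict 1, frames=[5,3] (faults so far: 3)
  step 4: ref 4 -> FAULT, evict 3, frames=[5,4] (faults so far: 4)
  step 5: ref 5 -> HIT, frames=[5,4] (faults so far: 4)
  step 6: ref 3 -> FAULT, evict 4, frames=[5,3] (faults so far: 5)
  step 7: ref 2 -> FAULT, evict 5, frames=[2,3] (faults so far: 6)
  step 8: ref 6 -> FAULT, evict 2, frames=[6,3] (faults so far: 7)
  step 9: ref 3 -> HIT, frames=[6,3] (faults so far: 7)
  step 10: ref 6 -> HIT, frames=[6,3] (faults so far: 7)
  step 11: ref 6 -> HIT, frames=[6,3] (faults so far: 7)
  step 12: ref 5 -> FAULT, evict 3, frames=[6,5] (faults so far: 8)
  step 13: ref 2 -> FAULT, evict 5, frames=[6,2] (faults so far: 9)
  Optimal total faults: 9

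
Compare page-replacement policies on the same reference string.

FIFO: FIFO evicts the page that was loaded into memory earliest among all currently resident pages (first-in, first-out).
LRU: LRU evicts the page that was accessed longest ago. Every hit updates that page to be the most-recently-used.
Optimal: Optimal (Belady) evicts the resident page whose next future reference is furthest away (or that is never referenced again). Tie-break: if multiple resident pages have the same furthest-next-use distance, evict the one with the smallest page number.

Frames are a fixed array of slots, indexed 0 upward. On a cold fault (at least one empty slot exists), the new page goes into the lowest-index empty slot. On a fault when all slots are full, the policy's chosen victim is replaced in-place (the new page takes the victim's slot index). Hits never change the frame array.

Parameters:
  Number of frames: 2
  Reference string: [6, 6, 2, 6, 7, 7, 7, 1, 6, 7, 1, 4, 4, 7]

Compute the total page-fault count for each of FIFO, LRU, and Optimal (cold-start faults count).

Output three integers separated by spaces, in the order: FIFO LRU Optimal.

Answer: 9 9 6

Derivation:
--- FIFO ---
  step 0: ref 6 -> FAULT, frames=[6,-] (faults so far: 1)
  step 1: ref 6 -> HIT, frames=[6,-] (faults so far: 1)
  step 2: ref 2 -> FAULT, frames=[6,2] (faults so far: 2)
  step 3: ref 6 -> HIT, frames=[6,2] (faults so far: 2)
  step 4: ref 7 -> FAULT, evict 6, frames=[7,2] (faults so far: 3)
  step 5: ref 7 -> HIT, frames=[7,2] (faults so far: 3)
  step 6: ref 7 -> HIT, frames=[7,2] (faults so far: 3)
  step 7: ref 1 -> FAULT, evict 2, frames=[7,1] (faults so far: 4)
  step 8: ref 6 -> FAULT, evict 7, frames=[6,1] (faults so far: 5)
  step 9: ref 7 -> FAULT, evict 1, frames=[6,7] (faults so far: 6)
  step 10: ref 1 -> FAULT, evict 6, frames=[1,7] (faults so far: 7)
  step 11: ref 4 -> FAULT, evict 7, frames=[1,4] (faults so far: 8)
  step 12: ref 4 -> HIT, frames=[1,4] (faults so far: 8)
  step 13: ref 7 -> FAULT, evict 1, frames=[7,4] (faults so far: 9)
  FIFO total faults: 9
--- LRU ---
  step 0: ref 6 -> FAULT, frames=[6,-] (faults so far: 1)
  step 1: ref 6 -> HIT, frames=[6,-] (faults so far: 1)
  step 2: ref 2 -> FAULT, frames=[6,2] (faults so far: 2)
  step 3: ref 6 -> HIT, frames=[6,2] (faults so far: 2)
  step 4: ref 7 -> FAULT, evict 2, frames=[6,7] (faults so far: 3)
  step 5: ref 7 -> HIT, frames=[6,7] (faults so far: 3)
  step 6: ref 7 -> HIT, frames=[6,7] (faults so far: 3)
  step 7: ref 1 -> FAULT, evict 6, frames=[1,7] (faults so far: 4)
  step 8: ref 6 -> FAULT, evict 7, frames=[1,6] (faults so far: 5)
  step 9: ref 7 -> FAULT, evict 1, frames=[7,6] (faults so far: 6)
  step 10: ref 1 -> FAULT, evict 6, frames=[7,1] (faults so far: 7)
  step 11: ref 4 -> FAULT, evict 7, frames=[4,1] (faults so far: 8)
  step 12: ref 4 -> HIT, frames=[4,1] (faults so far: 8)
  step 13: ref 7 -> FAULT, evict 1, frames=[4,7] (faults so far: 9)
  LRU total faults: 9
--- Optimal ---
  step 0: ref 6 -> FAULT, frames=[6,-] (faults so far: 1)
  step 1: ref 6 -> HIT, frames=[6,-] (faults so far: 1)
  step 2: ref 2 -> FAULT, frames=[6,2] (faults so far: 2)
  step 3: ref 6 -> HIT, frames=[6,2] (faults so far: 2)
  step 4: ref 7 -> FAULT, evict 2, frames=[6,7] (faults so far: 3)
  step 5: ref 7 -> HIT, frames=[6,7] (faults so far: 3)
  step 6: ref 7 -> HIT, frames=[6,7] (faults so far: 3)
  step 7: ref 1 -> FAULT, evict 7, frames=[6,1] (faults so far: 4)
  step 8: ref 6 -> HIT, frames=[6,1] (faults so far: 4)
  step 9: ref 7 -> FAULT, evict 6, frames=[7,1] (faults so far: 5)
  step 10: ref 1 -> HIT, frames=[7,1] (faults so far: 5)
  step 11: ref 4 -> FAULT, evict 1, frames=[7,4] (faults so far: 6)
  step 12: ref 4 -> HIT, frames=[7,4] (faults so far: 6)
  step 13: ref 7 -> HIT, frames=[7,4] (faults so far: 6)
  Optimal total faults: 6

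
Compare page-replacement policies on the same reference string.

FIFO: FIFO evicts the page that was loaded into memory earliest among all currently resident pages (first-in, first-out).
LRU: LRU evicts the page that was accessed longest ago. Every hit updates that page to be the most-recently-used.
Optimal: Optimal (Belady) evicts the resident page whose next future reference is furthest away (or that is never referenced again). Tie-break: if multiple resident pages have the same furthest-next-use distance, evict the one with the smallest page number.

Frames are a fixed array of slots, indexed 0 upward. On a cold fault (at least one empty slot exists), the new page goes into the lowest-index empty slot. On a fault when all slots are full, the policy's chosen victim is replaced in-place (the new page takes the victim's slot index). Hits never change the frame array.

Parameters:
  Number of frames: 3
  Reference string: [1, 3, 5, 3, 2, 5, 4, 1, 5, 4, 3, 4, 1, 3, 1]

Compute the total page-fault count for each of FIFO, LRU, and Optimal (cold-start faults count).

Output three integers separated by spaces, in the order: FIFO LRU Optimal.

--- FIFO ---
  step 0: ref 1 -> FAULT, frames=[1,-,-] (faults so far: 1)
  step 1: ref 3 -> FAULT, frames=[1,3,-] (faults so far: 2)
  step 2: ref 5 -> FAULT, frames=[1,3,5] (faults so far: 3)
  step 3: ref 3 -> HIT, frames=[1,3,5] (faults so far: 3)
  step 4: ref 2 -> FAULT, evict 1, frames=[2,3,5] (faults so far: 4)
  step 5: ref 5 -> HIT, frames=[2,3,5] (faults so far: 4)
  step 6: ref 4 -> FAULT, evict 3, frames=[2,4,5] (faults so far: 5)
  step 7: ref 1 -> FAULT, evict 5, frames=[2,4,1] (faults so far: 6)
  step 8: ref 5 -> FAULT, evict 2, frames=[5,4,1] (faults so far: 7)
  step 9: ref 4 -> HIT, frames=[5,4,1] (faults so far: 7)
  step 10: ref 3 -> FAULT, evict 4, frames=[5,3,1] (faults so far: 8)
  step 11: ref 4 -> FAULT, evict 1, frames=[5,3,4] (faults so far: 9)
  step 12: ref 1 -> FAULT, evict 5, frames=[1,3,4] (faults so far: 10)
  step 13: ref 3 -> HIT, frames=[1,3,4] (faults so far: 10)
  step 14: ref 1 -> HIT, frames=[1,3,4] (faults so far: 10)
  FIFO total faults: 10
--- LRU ---
  step 0: ref 1 -> FAULT, frames=[1,-,-] (faults so far: 1)
  step 1: ref 3 -> FAULT, frames=[1,3,-] (faults so far: 2)
  step 2: ref 5 -> FAULT, frames=[1,3,5] (faults so far: 3)
  step 3: ref 3 -> HIT, frames=[1,3,5] (faults so far: 3)
  step 4: ref 2 -> FAULT, evict 1, frames=[2,3,5] (faults so far: 4)
  step 5: ref 5 -> HIT, frames=[2,3,5] (faults so far: 4)
  step 6: ref 4 -> FAULT, evict 3, frames=[2,4,5] (faults so far: 5)
  step 7: ref 1 -> FAULT, evict 2, frames=[1,4,5] (faults so far: 6)
  step 8: ref 5 -> HIT, frames=[1,4,5] (faults so far: 6)
  step 9: ref 4 -> HIT, frames=[1,4,5] (faults so far: 6)
  step 10: ref 3 -> FAULT, evict 1, frames=[3,4,5] (faults so far: 7)
  step 11: ref 4 -> HIT, frames=[3,4,5] (faults so far: 7)
  step 12: ref 1 -> FAULT, evict 5, frames=[3,4,1] (faults so far: 8)
  step 13: ref 3 -> HIT, frames=[3,4,1] (faults so far: 8)
  step 14: ref 1 -> HIT, frames=[3,4,1] (faults so far: 8)
  LRU total faults: 8
--- Optimal ---
  step 0: ref 1 -> FAULT, frames=[1,-,-] (faults so far: 1)
  step 1: ref 3 -> FAULT, frames=[1,3,-] (faults so far: 2)
  step 2: ref 5 -> FAULT, frames=[1,3,5] (faults so far: 3)
  step 3: ref 3 -> HIT, frames=[1,3,5] (faults so far: 3)
  step 4: ref 2 -> FAULT, evict 3, frames=[1,2,5] (faults so far: 4)
  step 5: ref 5 -> HIT, frames=[1,2,5] (faults so far: 4)
  step 6: ref 4 -> FAULT, evict 2, frames=[1,4,5] (faults so far: 5)
  step 7: ref 1 -> HIT, frames=[1,4,5] (faults so far: 5)
  step 8: ref 5 -> HIT, frames=[1,4,5] (faults so far: 5)
  step 9: ref 4 -> HIT, frames=[1,4,5] (faults so far: 5)
  step 10: ref 3 -> FAULT, evict 5, frames=[1,4,3] (faults so far: 6)
  step 11: ref 4 -> HIT, frames=[1,4,3] (faults so far: 6)
  step 12: ref 1 -> HIT, frames=[1,4,3] (faults so far: 6)
  step 13: ref 3 -> HIT, frames=[1,4,3] (faults so far: 6)
  step 14: ref 1 -> HIT, frames=[1,4,3] (faults so far: 6)
  Optimal total faults: 6

Answer: 10 8 6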